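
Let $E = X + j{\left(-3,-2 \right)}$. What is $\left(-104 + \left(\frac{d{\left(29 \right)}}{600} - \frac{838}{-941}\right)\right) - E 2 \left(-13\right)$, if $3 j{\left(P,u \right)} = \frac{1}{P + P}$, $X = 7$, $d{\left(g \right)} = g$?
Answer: $\frac{131260067}{1693800} \approx 77.494$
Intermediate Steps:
$j{\left(P,u \right)} = \frac{1}{6 P}$ ($j{\left(P,u \right)} = \frac{1}{3 \left(P + P\right)} = \frac{1}{3 \cdot 2 P} = \frac{\frac{1}{2} \frac{1}{P}}{3} = \frac{1}{6 P}$)
$E = \frac{125}{18}$ ($E = 7 + \frac{1}{6 \left(-3\right)} = 7 + \frac{1}{6} \left(- \frac{1}{3}\right) = 7 - \frac{1}{18} = \frac{125}{18} \approx 6.9444$)
$\left(-104 + \left(\frac{d{\left(29 \right)}}{600} - \frac{838}{-941}\right)\right) - E 2 \left(-13\right) = \left(-104 + \left(\frac{29}{600} - \frac{838}{-941}\right)\right) - \frac{125}{18} \cdot 2 \left(-13\right) = \left(-104 + \left(29 \cdot \frac{1}{600} - - \frac{838}{941}\right)\right) - \frac{125}{9} \left(-13\right) = \left(-104 + \left(\frac{29}{600} + \frac{838}{941}\right)\right) - - \frac{1625}{9} = \left(-104 + \frac{530089}{564600}\right) + \frac{1625}{9} = - \frac{58188311}{564600} + \frac{1625}{9} = \frac{131260067}{1693800}$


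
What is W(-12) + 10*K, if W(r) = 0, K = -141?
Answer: -1410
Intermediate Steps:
W(-12) + 10*K = 0 + 10*(-141) = 0 - 1410 = -1410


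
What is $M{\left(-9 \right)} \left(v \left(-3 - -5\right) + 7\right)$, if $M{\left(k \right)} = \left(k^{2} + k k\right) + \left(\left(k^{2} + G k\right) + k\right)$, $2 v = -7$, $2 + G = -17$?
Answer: $0$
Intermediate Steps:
$G = -19$ ($G = -2 - 17 = -19$)
$v = - \frac{7}{2}$ ($v = \frac{1}{2} \left(-7\right) = - \frac{7}{2} \approx -3.5$)
$M{\left(k \right)} = - 18 k + 3 k^{2}$ ($M{\left(k \right)} = \left(k^{2} + k k\right) + \left(\left(k^{2} - 19 k\right) + k\right) = \left(k^{2} + k^{2}\right) + \left(k^{2} - 18 k\right) = 2 k^{2} + \left(k^{2} - 18 k\right) = - 18 k + 3 k^{2}$)
$M{\left(-9 \right)} \left(v \left(-3 - -5\right) + 7\right) = 3 \left(-9\right) \left(-6 - 9\right) \left(- \frac{7 \left(-3 - -5\right)}{2} + 7\right) = 3 \left(-9\right) \left(-15\right) \left(- \frac{7 \left(-3 + 5\right)}{2} + 7\right) = 405 \left(\left(- \frac{7}{2}\right) 2 + 7\right) = 405 \left(-7 + 7\right) = 405 \cdot 0 = 0$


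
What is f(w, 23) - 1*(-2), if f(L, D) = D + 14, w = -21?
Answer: 39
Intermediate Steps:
f(L, D) = 14 + D
f(w, 23) - 1*(-2) = (14 + 23) - 1*(-2) = 37 + 2 = 39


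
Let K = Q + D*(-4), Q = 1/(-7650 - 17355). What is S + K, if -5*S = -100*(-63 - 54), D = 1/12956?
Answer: -189519424544/80991195 ≈ -2340.0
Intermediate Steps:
D = 1/12956 ≈ 7.7184e-5
S = -2340 (S = -(-20)*(-63 - 54) = -(-20)*(-117) = -⅕*11700 = -2340)
Q = -1/25005 (Q = 1/(-25005) = -1/25005 ≈ -3.9992e-5)
K = -28244/80991195 (K = -1/25005 + (1/12956)*(-4) = -1/25005 - 1/3239 = -28244/80991195 ≈ -0.00034873)
S + K = -2340 - 28244/80991195 = -189519424544/80991195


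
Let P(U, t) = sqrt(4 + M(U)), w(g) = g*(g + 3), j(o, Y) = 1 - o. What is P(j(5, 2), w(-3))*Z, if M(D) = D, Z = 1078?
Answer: 0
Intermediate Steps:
w(g) = g*(3 + g)
P(U, t) = sqrt(4 + U)
P(j(5, 2), w(-3))*Z = sqrt(4 + (1 - 1*5))*1078 = sqrt(4 + (1 - 5))*1078 = sqrt(4 - 4)*1078 = sqrt(0)*1078 = 0*1078 = 0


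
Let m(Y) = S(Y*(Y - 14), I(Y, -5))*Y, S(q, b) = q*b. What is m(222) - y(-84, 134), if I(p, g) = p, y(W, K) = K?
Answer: 2275737850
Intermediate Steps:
S(q, b) = b*q
m(Y) = Y³*(-14 + Y) (m(Y) = (Y*(Y*(Y - 14)))*Y = (Y*(Y*(-14 + Y)))*Y = (Y²*(-14 + Y))*Y = Y³*(-14 + Y))
m(222) - y(-84, 134) = 222³*(-14 + 222) - 1*134 = 10941048*208 - 134 = 2275737984 - 134 = 2275737850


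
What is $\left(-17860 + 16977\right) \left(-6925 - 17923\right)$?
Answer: $21940784$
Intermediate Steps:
$\left(-17860 + 16977\right) \left(-6925 - 17923\right) = \left(-883\right) \left(-24848\right) = 21940784$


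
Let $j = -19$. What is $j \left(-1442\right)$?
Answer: $27398$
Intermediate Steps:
$j \left(-1442\right) = \left(-19\right) \left(-1442\right) = 27398$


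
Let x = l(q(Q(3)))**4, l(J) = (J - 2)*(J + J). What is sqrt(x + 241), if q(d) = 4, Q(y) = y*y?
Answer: sqrt(65777) ≈ 256.47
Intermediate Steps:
Q(y) = y**2
l(J) = 2*J*(-2 + J) (l(J) = (-2 + J)*(2*J) = 2*J*(-2 + J))
x = 65536 (x = (2*4*(-2 + 4))**4 = (2*4*2)**4 = 16**4 = 65536)
sqrt(x + 241) = sqrt(65536 + 241) = sqrt(65777)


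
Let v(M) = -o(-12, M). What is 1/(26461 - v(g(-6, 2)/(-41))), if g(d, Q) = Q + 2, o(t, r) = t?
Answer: 1/26449 ≈ 3.7809e-5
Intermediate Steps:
g(d, Q) = 2 + Q
v(M) = 12 (v(M) = -1*(-12) = 12)
1/(26461 - v(g(-6, 2)/(-41))) = 1/(26461 - 1*12) = 1/(26461 - 12) = 1/26449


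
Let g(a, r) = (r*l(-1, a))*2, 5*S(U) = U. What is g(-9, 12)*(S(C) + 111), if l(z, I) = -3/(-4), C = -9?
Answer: 9828/5 ≈ 1965.6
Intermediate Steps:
S(U) = U/5
l(z, I) = ¾ (l(z, I) = -3*(-¼) = ¾)
g(a, r) = 3*r/2 (g(a, r) = (r*(¾))*2 = (3*r/4)*2 = 3*r/2)
g(-9, 12)*(S(C) + 111) = ((3/2)*12)*((⅕)*(-9) + 111) = 18*(-9/5 + 111) = 18*(546/5) = 9828/5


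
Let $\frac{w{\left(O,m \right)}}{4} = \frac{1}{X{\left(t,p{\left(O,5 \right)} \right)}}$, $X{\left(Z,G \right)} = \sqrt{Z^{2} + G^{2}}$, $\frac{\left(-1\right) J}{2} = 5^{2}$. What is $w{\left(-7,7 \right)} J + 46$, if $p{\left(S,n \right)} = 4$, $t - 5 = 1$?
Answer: $46 - \frac{100 \sqrt{13}}{13} \approx 18.265$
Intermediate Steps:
$t = 6$ ($t = 5 + 1 = 6$)
$J = -50$ ($J = - 2 \cdot 5^{2} = \left(-2\right) 25 = -50$)
$X{\left(Z,G \right)} = \sqrt{G^{2} + Z^{2}}$
$w{\left(O,m \right)} = \frac{2 \sqrt{13}}{13}$ ($w{\left(O,m \right)} = \frac{4}{\sqrt{4^{2} + 6^{2}}} = \frac{4}{\sqrt{16 + 36}} = \frac{4}{\sqrt{52}} = \frac{4}{2 \sqrt{13}} = 4 \frac{\sqrt{13}}{26} = \frac{2 \sqrt{13}}{13}$)
$w{\left(-7,7 \right)} J + 46 = \frac{2 \sqrt{13}}{13} \left(-50\right) + 46 = - \frac{100 \sqrt{13}}{13} + 46 = 46 - \frac{100 \sqrt{13}}{13}$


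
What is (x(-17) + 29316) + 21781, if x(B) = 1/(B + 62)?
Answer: 2299366/45 ≈ 51097.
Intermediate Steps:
x(B) = 1/(62 + B)
(x(-17) + 29316) + 21781 = (1/(62 - 17) + 29316) + 21781 = (1/45 + 29316) + 21781 = 1319221/45 + 21781 = 2299366/45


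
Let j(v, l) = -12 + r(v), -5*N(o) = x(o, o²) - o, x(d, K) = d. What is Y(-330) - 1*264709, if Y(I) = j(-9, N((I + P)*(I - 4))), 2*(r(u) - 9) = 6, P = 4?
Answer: -264709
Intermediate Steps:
r(u) = 12 (r(u) = 9 + (½)*6 = 9 + 3 = 12)
N(o) = 0 (N(o) = -(o - o)/5 = -⅕*0 = 0)
j(v, l) = 0 (j(v, l) = -12 + 12 = 0)
Y(I) = 0
Y(-330) - 1*264709 = 0 - 1*264709 = 0 - 264709 = -264709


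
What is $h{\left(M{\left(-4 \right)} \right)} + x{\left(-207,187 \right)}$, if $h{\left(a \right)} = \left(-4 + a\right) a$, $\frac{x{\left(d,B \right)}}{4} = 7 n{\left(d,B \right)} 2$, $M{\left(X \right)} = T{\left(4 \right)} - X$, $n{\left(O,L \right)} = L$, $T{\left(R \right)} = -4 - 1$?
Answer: $10477$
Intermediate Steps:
$T{\left(R \right)} = -5$
$M{\left(X \right)} = -5 - X$
$x{\left(d,B \right)} = 56 B$ ($x{\left(d,B \right)} = 4 \cdot 7 B 2 = 4 \cdot 14 B = 56 B$)
$h{\left(a \right)} = a \left(-4 + a\right)$
$h{\left(M{\left(-4 \right)} \right)} + x{\left(-207,187 \right)} = \left(-5 - -4\right) \left(-4 - 1\right) + 56 \cdot 187 = \left(-5 + 4\right) \left(-4 + \left(-5 + 4\right)\right) + 10472 = - (-4 - 1) + 10472 = \left(-1\right) \left(-5\right) + 10472 = 5 + 10472 = 10477$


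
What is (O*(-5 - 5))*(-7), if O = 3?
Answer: 210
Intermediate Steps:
(O*(-5 - 5))*(-7) = (3*(-5 - 5))*(-7) = (3*(-10))*(-7) = -30*(-7) = 210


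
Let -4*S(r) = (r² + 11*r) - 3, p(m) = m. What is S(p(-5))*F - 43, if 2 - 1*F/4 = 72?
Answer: -2353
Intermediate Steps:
S(r) = ¾ - 11*r/4 - r²/4 (S(r) = -((r² + 11*r) - 3)/4 = -(-3 + r² + 11*r)/4 = ¾ - 11*r/4 - r²/4)
F = -280 (F = 8 - 4*72 = 8 - 288 = -280)
S(p(-5))*F - 43 = (¾ - 11/4*(-5) - ¼*(-5)²)*(-280) - 43 = (¾ + 55/4 - ¼*25)*(-280) - 43 = (¾ + 55/4 - 25/4)*(-280) - 43 = (33/4)*(-280) - 43 = -2310 - 43 = -2353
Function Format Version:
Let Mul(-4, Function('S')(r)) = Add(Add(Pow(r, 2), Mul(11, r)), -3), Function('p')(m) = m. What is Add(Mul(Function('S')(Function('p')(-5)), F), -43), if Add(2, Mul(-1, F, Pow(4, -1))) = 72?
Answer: -2353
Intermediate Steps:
Function('S')(r) = Add(Rational(3, 4), Mul(Rational(-11, 4), r), Mul(Rational(-1, 4), Pow(r, 2))) (Function('S')(r) = Mul(Rational(-1, 4), Add(Add(Pow(r, 2), Mul(11, r)), -3)) = Mul(Rational(-1, 4), Add(-3, Pow(r, 2), Mul(11, r))) = Add(Rational(3, 4), Mul(Rational(-11, 4), r), Mul(Rational(-1, 4), Pow(r, 2))))
F = -280 (F = Add(8, Mul(-4, 72)) = Add(8, -288) = -280)
Add(Mul(Function('S')(Function('p')(-5)), F), -43) = Add(Mul(Add(Rational(3, 4), Mul(Rational(-11, 4), -5), Mul(Rational(-1, 4), Pow(-5, 2))), -280), -43) = Add(Mul(Add(Rational(3, 4), Rational(55, 4), Mul(Rational(-1, 4), 25)), -280), -43) = Add(Mul(Add(Rational(3, 4), Rational(55, 4), Rational(-25, 4)), -280), -43) = Add(Mul(Rational(33, 4), -280), -43) = Add(-2310, -43) = -2353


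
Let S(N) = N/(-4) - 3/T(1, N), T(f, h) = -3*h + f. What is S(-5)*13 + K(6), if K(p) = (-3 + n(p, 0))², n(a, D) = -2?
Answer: 621/16 ≈ 38.813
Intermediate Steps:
T(f, h) = f - 3*h
K(p) = 25 (K(p) = (-3 - 2)² = (-5)² = 25)
S(N) = -3/(1 - 3*N) - N/4 (S(N) = N/(-4) - 3/(1 - 3*N) = N*(-¼) - 3/(1 - 3*N) = -N/4 - 3/(1 - 3*N) = -3/(1 - 3*N) - N/4)
S(-5)*13 + K(6) = ((12 - 1*(-5)*(-1 + 3*(-5)))/(4*(-1 + 3*(-5))))*13 + 25 = ((12 - 1*(-5)*(-1 - 15))/(4*(-1 - 15)))*13 + 25 = ((¼)*(12 - 1*(-5)*(-16))/(-16))*13 + 25 = ((¼)*(-1/16)*(12 - 80))*13 + 25 = ((¼)*(-1/16)*(-68))*13 + 25 = (17/16)*13 + 25 = 221/16 + 25 = 621/16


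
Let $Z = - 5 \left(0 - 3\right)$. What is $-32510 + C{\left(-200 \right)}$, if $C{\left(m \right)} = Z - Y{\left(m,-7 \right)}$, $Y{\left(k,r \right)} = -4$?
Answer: $-32491$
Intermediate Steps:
$Z = 15$ ($Z = \left(-5\right) \left(-3\right) = 15$)
$C{\left(m \right)} = 19$ ($C{\left(m \right)} = 15 - -4 = 15 + 4 = 19$)
$-32510 + C{\left(-200 \right)} = -32510 + 19 = -32491$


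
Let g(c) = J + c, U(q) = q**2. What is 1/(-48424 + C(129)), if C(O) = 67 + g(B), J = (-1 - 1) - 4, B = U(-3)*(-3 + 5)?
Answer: -1/48345 ≈ -2.0685e-5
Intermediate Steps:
B = 18 (B = (-3)**2*(-3 + 5) = 9*2 = 18)
J = -6 (J = -2 - 4 = -6)
g(c) = -6 + c
C(O) = 79 (C(O) = 67 + (-6 + 18) = 67 + 12 = 79)
1/(-48424 + C(129)) = 1/(-48424 + 79) = 1/(-48345) = -1/48345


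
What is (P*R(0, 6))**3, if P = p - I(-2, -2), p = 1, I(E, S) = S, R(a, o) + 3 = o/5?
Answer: -19683/125 ≈ -157.46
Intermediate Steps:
R(a, o) = -3 + o/5
P = 3 (P = 1 - 1*(-2) = 1 + 2 = 3)
(P*R(0, 6))**3 = (3*(-3 + (1/5)*6))**3 = (3*(-3 + 6/5))**3 = (3*(-9/5))**3 = (-27/5)**3 = -19683/125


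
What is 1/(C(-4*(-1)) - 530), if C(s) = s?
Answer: -1/526 ≈ -0.0019011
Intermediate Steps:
1/(C(-4*(-1)) - 530) = 1/(-4*(-1) - 530) = 1/(4 - 530) = 1/(-526) = -1/526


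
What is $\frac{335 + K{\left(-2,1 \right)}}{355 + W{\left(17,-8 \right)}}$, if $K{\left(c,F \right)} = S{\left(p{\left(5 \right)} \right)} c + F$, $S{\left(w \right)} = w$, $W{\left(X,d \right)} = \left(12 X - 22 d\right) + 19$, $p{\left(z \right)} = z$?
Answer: $\frac{163}{377} \approx 0.43236$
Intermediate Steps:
$W{\left(X,d \right)} = 19 - 22 d + 12 X$ ($W{\left(X,d \right)} = \left(- 22 d + 12 X\right) + 19 = 19 - 22 d + 12 X$)
$K{\left(c,F \right)} = F + 5 c$ ($K{\left(c,F \right)} = 5 c + F = F + 5 c$)
$\frac{335 + K{\left(-2,1 \right)}}{355 + W{\left(17,-8 \right)}} = \frac{335 + \left(1 + 5 \left(-2\right)\right)}{355 + \left(19 - -176 + 12 \cdot 17\right)} = \frac{335 + \left(1 - 10\right)}{355 + \left(19 + 176 + 204\right)} = \frac{335 - 9}{355 + 399} = \frac{326}{754} = 326 \cdot \frac{1}{754} = \frac{163}{377}$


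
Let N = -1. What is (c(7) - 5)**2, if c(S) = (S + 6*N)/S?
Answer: 1156/49 ≈ 23.592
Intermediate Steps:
c(S) = (-6 + S)/S (c(S) = (S + 6*(-1))/S = (S - 6)/S = (-6 + S)/S)
(c(7) - 5)**2 = ((-6 + 7)/7 - 5)**2 = ((1/7)*1 - 5)**2 = (1/7 - 5)**2 = (-34/7)**2 = 1156/49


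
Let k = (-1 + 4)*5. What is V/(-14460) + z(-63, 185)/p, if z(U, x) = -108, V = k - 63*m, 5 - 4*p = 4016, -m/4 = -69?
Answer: 8436647/6444340 ≈ 1.3092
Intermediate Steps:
m = 276 (m = -4*(-69) = 276)
p = -4011/4 (p = 5/4 - ¼*4016 = 5/4 - 1004 = -4011/4 ≈ -1002.8)
k = 15 (k = 3*5 = 15)
V = -17373 (V = 15 - 63*276 = 15 - 17388 = -17373)
V/(-14460) + z(-63, 185)/p = -17373/(-14460) - 108/(-4011/4) = -17373*(-1/14460) - 108*(-4/4011) = 5791/4820 + 144/1337 = 8436647/6444340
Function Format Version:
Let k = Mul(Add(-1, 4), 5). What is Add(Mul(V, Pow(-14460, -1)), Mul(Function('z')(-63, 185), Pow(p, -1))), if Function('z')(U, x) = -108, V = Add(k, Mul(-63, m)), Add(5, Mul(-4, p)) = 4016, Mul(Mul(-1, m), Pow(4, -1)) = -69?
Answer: Rational(8436647, 6444340) ≈ 1.3092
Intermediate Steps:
m = 276 (m = Mul(-4, -69) = 276)
p = Rational(-4011, 4) (p = Add(Rational(5, 4), Mul(Rational(-1, 4), 4016)) = Add(Rational(5, 4), -1004) = Rational(-4011, 4) ≈ -1002.8)
k = 15 (k = Mul(3, 5) = 15)
V = -17373 (V = Add(15, Mul(-63, 276)) = Add(15, -17388) = -17373)
Add(Mul(V, Pow(-14460, -1)), Mul(Function('z')(-63, 185), Pow(p, -1))) = Add(Mul(-17373, Pow(-14460, -1)), Mul(-108, Pow(Rational(-4011, 4), -1))) = Add(Mul(-17373, Rational(-1, 14460)), Mul(-108, Rational(-4, 4011))) = Add(Rational(5791, 4820), Rational(144, 1337)) = Rational(8436647, 6444340)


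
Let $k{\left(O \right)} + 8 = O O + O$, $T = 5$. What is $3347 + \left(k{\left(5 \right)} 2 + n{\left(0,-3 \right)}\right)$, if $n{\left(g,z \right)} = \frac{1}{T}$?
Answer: $\frac{16956}{5} \approx 3391.2$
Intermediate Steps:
$n{\left(g,z \right)} = \frac{1}{5}$
$k{\left(O \right)} = -8 + O + O^{2}$ ($k{\left(O \right)} = -8 + \left(O O + O\right) = -8 + \left(O^{2} + O\right) = -8 + \left(O + O^{2}\right) = -8 + O + O^{2}$)
$3347 + \left(k{\left(5 \right)} 2 + n{\left(0,-3 \right)}\right) = 3347 + \left(\left(-8 + 5 + 5^{2}\right) 2 + \frac{1}{5}\right) = 3347 + \left(\left(-8 + 5 + 25\right) 2 + \frac{1}{5}\right) = 3347 + \left(22 \cdot 2 + \frac{1}{5}\right) = 3347 + \left(44 + \frac{1}{5}\right) = 3347 + \frac{221}{5} = \frac{16956}{5}$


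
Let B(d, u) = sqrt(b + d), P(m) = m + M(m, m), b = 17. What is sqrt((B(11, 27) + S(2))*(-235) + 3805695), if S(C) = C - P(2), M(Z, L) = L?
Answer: sqrt(3806165 - 470*sqrt(7)) ≈ 1950.6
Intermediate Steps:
P(m) = 2*m (P(m) = m + m = 2*m)
B(d, u) = sqrt(17 + d)
S(C) = -4 + C (S(C) = C - 2*2 = C - 1*4 = C - 4 = -4 + C)
sqrt((B(11, 27) + S(2))*(-235) + 3805695) = sqrt((sqrt(17 + 11) + (-4 + 2))*(-235) + 3805695) = sqrt((sqrt(28) - 2)*(-235) + 3805695) = sqrt((2*sqrt(7) - 2)*(-235) + 3805695) = sqrt((-2 + 2*sqrt(7))*(-235) + 3805695) = sqrt((470 - 470*sqrt(7)) + 3805695) = sqrt(3806165 - 470*sqrt(7))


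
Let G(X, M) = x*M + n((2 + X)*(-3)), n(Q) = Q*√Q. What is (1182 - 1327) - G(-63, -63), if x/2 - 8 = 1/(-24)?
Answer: 3431/4 - 183*√183 ≈ -1617.8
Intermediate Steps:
n(Q) = Q^(3/2)
x = 191/12 (x = 16 + 2*(1/(-24)) = 16 + 2*(1*(-1/24)) = 16 + 2*(-1/24) = 16 - 1/12 = 191/12 ≈ 15.917)
G(X, M) = (-6 - 3*X)^(3/2) + 191*M/12 (G(X, M) = 191*M/12 + ((2 + X)*(-3))^(3/2) = 191*M/12 + (-6 - 3*X)^(3/2) = (-6 - 3*X)^(3/2) + 191*M/12)
(1182 - 1327) - G(-63, -63) = (1182 - 1327) - ((191/12)*(-63) + 3*√3*(-2 - 1*(-63))^(3/2)) = -145 - (-4011/4 + 3*√3*(-2 + 63)^(3/2)) = -145 - (-4011/4 + 3*√3*61^(3/2)) = -145 - (-4011/4 + 3*√3*(61*√61)) = -145 - (-4011/4 + 183*√183) = -145 + (4011/4 - 183*√183) = 3431/4 - 183*√183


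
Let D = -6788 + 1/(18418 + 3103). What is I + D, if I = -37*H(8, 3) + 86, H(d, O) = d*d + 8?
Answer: -201565685/21521 ≈ -9366.0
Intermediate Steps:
H(d, O) = 8 + d² (H(d, O) = d² + 8 = 8 + d²)
D = -146084547/21521 (D = -6788 + 1/21521 = -146084547/21521 ≈ -6788.0)
I = -2578 (I = -37*(8 + 8²) + 86 = -37*(8 + 64) + 86 = -37*72 + 86 = -2664 + 86 = -2578)
I + D = -2578 - 146084547/21521 = -201565685/21521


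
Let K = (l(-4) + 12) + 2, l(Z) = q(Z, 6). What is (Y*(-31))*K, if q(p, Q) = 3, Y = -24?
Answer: 12648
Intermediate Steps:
l(Z) = 3
K = 17 (K = (3 + 12) + 2 = 15 + 2 = 17)
(Y*(-31))*K = -24*(-31)*17 = 744*17 = 12648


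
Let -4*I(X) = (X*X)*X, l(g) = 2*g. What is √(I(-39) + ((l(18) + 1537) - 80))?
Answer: √65291/2 ≈ 127.76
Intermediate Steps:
I(X) = -X³/4 (I(X) = -X*X*X/4 = -X²*X/4 = -X³/4)
√(I(-39) + ((l(18) + 1537) - 80)) = √(-¼*(-39)³ + ((2*18 + 1537) - 80)) = √(-¼*(-59319) + ((36 + 1537) - 80)) = √(59319/4 + (1573 - 80)) = √(59319/4 + 1493) = √(65291/4) = √65291/2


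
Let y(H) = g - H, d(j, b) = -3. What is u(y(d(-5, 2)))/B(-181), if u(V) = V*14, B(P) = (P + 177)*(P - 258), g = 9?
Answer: 42/439 ≈ 0.095672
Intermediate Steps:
B(P) = (-258 + P)*(177 + P) (B(P) = (177 + P)*(-258 + P) = (-258 + P)*(177 + P))
y(H) = 9 - H
u(V) = 14*V
u(y(d(-5, 2)))/B(-181) = (14*(9 - 1*(-3)))/(-45666 + (-181)**2 - 81*(-181)) = (14*(9 + 3))/(-45666 + 32761 + 14661) = (14*12)/1756 = 168*(1/1756) = 42/439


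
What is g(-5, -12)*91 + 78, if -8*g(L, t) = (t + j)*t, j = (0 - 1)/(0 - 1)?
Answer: -2847/2 ≈ -1423.5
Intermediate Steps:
j = 1 (j = -1/(-1) = -1*(-1) = 1)
g(L, t) = -t*(1 + t)/8 (g(L, t) = -(t + 1)*t/8 = -(1 + t)*t/8 = -t*(1 + t)/8)
g(-5, -12)*91 + 78 = -⅛*(-12)*(1 - 12)*91 + 78 = -⅛*(-12)*(-11)*91 + 78 = -33/2*91 + 78 = -3003/2 + 78 = -2847/2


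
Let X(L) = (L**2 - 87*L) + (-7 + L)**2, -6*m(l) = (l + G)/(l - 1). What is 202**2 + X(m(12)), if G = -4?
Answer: 44502281/1089 ≈ 40865.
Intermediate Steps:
m(l) = -(-4 + l)/(6*(-1 + l)) (m(l) = -(l - 4)/(6*(l - 1)) = -(-4 + l)/(6*(-1 + l)))
X(L) = L**2 + (-7 + L)**2 - 87*L
202**2 + X(m(12)) = 202**2 + (49 - 101*(4 - 1*12)/(6*(-1 + 12)) + 2*((4 - 1*12)/(6*(-1 + 12)))**2) = 40804 + (49 - 101*(4 - 12)/(6*11) + 2*((1/6)*(4 - 12)/11)**2) = 40804 + (49 - 101*(-8)/(6*11) + 2*((1/6)*(1/11)*(-8))**2) = 40804 + (49 - 101*(-4/33) + 2*(-4/33)**2) = 40804 + (49 + 404/33 + 2*(16/1089)) = 40804 + (49 + 404/33 + 32/1089) = 40804 + 66725/1089 = 44502281/1089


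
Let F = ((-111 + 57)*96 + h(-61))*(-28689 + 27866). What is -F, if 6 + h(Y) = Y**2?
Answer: -1208987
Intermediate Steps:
h(Y) = -6 + Y**2
F = 1208987 (F = ((-111 + 57)*96 + (-6 + (-61)**2))*(-28689 + 27866) = (-54*96 + (-6 + 3721))*(-823) = (-5184 + 3715)*(-823) = -1469*(-823) = 1208987)
-F = -1*1208987 = -1208987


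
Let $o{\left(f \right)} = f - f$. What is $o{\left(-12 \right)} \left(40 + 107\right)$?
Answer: $0$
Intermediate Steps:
$o{\left(f \right)} = 0$
$o{\left(-12 \right)} \left(40 + 107\right) = 0 \left(40 + 107\right) = 0 \cdot 147 = 0$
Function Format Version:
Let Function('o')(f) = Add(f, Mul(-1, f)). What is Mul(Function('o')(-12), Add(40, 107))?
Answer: 0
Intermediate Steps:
Function('o')(f) = 0
Mul(Function('o')(-12), Add(40, 107)) = Mul(0, Add(40, 107)) = Mul(0, 147) = 0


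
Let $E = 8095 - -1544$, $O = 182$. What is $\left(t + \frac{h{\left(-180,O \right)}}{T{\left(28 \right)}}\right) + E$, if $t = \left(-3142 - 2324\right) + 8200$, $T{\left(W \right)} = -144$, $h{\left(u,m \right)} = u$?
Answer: $\frac{49497}{4} \approx 12374.0$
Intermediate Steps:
$E = 9639$ ($E = 8095 + 1544 = 9639$)
$t = 2734$ ($t = -5466 + 8200 = 2734$)
$\left(t + \frac{h{\left(-180,O \right)}}{T{\left(28 \right)}}\right) + E = \left(2734 - \frac{180}{-144}\right) + 9639 = \left(2734 - - \frac{5}{4}\right) + 9639 = \left(2734 + \frac{5}{4}\right) + 9639 = \frac{10941}{4} + 9639 = \frac{49497}{4}$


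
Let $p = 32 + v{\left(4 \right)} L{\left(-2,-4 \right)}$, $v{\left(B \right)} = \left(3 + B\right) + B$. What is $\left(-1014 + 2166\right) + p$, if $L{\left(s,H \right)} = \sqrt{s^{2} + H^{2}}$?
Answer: $1184 + 22 \sqrt{5} \approx 1233.2$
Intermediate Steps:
$v{\left(B \right)} = 3 + 2 B$
$L{\left(s,H \right)} = \sqrt{H^{2} + s^{2}}$
$p = 32 + 22 \sqrt{5}$ ($p = 32 + \left(3 + 2 \cdot 4\right) \sqrt{\left(-4\right)^{2} + \left(-2\right)^{2}} = 32 + \left(3 + 8\right) \sqrt{16 + 4} = 32 + 11 \sqrt{20} = 32 + 11 \cdot 2 \sqrt{5} = 32 + 22 \sqrt{5} \approx 81.193$)
$\left(-1014 + 2166\right) + p = \left(-1014 + 2166\right) + \left(32 + 22 \sqrt{5}\right) = 1152 + \left(32 + 22 \sqrt{5}\right) = 1184 + 22 \sqrt{5}$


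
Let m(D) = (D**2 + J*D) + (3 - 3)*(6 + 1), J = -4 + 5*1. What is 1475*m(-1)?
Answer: 0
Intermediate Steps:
J = 1 (J = -4 + 5 = 1)
m(D) = D + D**2 (m(D) = (D**2 + 1*D) + (3 - 3)*(6 + 1) = (D**2 + D) + 0*7 = (D + D**2) + 0 = D + D**2)
1475*m(-1) = 1475*(-(1 - 1)) = 1475*(-1*0) = 1475*0 = 0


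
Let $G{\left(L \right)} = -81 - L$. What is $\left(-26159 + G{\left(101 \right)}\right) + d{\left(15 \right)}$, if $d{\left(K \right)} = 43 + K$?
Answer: $-26283$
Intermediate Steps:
$\left(-26159 + G{\left(101 \right)}\right) + d{\left(15 \right)} = \left(-26159 - 182\right) + \left(43 + 15\right) = \left(-26159 - 182\right) + 58 = -26341 + 58 = -26283$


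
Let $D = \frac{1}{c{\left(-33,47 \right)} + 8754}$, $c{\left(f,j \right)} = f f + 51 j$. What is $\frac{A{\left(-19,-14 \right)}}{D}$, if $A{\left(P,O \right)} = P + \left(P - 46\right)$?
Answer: $-1028160$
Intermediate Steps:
$c{\left(f,j \right)} = f^{2} + 51 j$
$A{\left(P,O \right)} = -46 + 2 P$ ($A{\left(P,O \right)} = P + \left(-46 + P\right) = -46 + 2 P$)
$D = \frac{1}{12240}$ ($D = \frac{1}{\left(\left(-33\right)^{2} + 51 \cdot 47\right) + 8754} = \frac{1}{\left(1089 + 2397\right) + 8754} = \frac{1}{3486 + 8754} = \frac{1}{12240} \approx 8.1699 \cdot 10^{-5}$)
$\frac{A{\left(-19,-14 \right)}}{D} = \left(-46 + 2 \left(-19\right)\right) \frac{1}{\frac{1}{12240}} = \left(-46 - 38\right) 12240 = \left(-84\right) 12240 = -1028160$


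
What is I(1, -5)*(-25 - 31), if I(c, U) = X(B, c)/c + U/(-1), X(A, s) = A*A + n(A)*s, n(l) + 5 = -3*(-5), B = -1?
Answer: -896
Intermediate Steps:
n(l) = 10 (n(l) = -5 - 3*(-5) = -5 + 15 = 10)
X(A, s) = A² + 10*s (X(A, s) = A*A + 10*s = A² + 10*s)
I(c, U) = -U + (1 + 10*c)/c (I(c, U) = ((-1)² + 10*c)/c + U/(-1) = (1 + 10*c)/c + U*(-1) = (1 + 10*c)/c - U = -U + (1 + 10*c)/c)
I(1, -5)*(-25 - 31) = (10 + 1/1 - 1*(-5))*(-25 - 31) = (10 + 1 + 5)*(-56) = 16*(-56) = -896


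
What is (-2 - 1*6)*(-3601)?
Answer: 28808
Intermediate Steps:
(-2 - 1*6)*(-3601) = (-2 - 6)*(-3601) = -8*(-3601) = 28808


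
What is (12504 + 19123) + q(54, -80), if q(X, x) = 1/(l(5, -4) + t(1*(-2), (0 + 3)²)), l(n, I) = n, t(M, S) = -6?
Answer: 31626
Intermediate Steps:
q(X, x) = -1 (q(X, x) = 1/(5 - 6) = 1/(-1) = -1)
(12504 + 19123) + q(54, -80) = (12504 + 19123) - 1 = 31627 - 1 = 31626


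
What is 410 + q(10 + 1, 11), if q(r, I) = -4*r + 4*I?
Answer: 410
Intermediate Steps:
410 + q(10 + 1, 11) = 410 + (-4*(10 + 1) + 4*11) = 410 + (-4*11 + 44) = 410 + (-44 + 44) = 410 + 0 = 410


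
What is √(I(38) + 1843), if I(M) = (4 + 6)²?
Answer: √1943 ≈ 44.079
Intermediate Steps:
I(M) = 100 (I(M) = 10² = 100)
√(I(38) + 1843) = √(100 + 1843) = √1943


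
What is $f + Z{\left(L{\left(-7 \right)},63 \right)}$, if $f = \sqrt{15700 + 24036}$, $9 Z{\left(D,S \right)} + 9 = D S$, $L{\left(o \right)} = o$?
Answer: $-50 + 2 \sqrt{9934} \approx 149.34$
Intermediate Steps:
$Z{\left(D,S \right)} = -1 + \frac{D S}{9}$
$f = 2 \sqrt{9934}$ ($f = \sqrt{39736} = 2 \sqrt{9934} \approx 199.34$)
$f + Z{\left(L{\left(-7 \right)},63 \right)} = 2 \sqrt{9934} + \left(-1 + \frac{1}{9} \left(-7\right) 63\right) = 2 \sqrt{9934} - 50 = -50 + 2 \sqrt{9934}$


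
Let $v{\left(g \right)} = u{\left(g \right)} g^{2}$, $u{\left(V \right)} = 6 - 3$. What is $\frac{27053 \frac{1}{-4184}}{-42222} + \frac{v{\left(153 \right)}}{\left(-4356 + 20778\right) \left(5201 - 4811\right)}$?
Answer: $\frac{20554482953}{1848713914320} \approx 0.011118$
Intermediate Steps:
$u{\left(V \right)} = 3$
$v{\left(g \right)} = 3 g^{2}$
$\frac{27053 \frac{1}{-4184}}{-42222} + \frac{v{\left(153 \right)}}{\left(-4356 + 20778\right) \left(5201 - 4811\right)} = \frac{27053 \frac{1}{-4184}}{-42222} + \frac{3 \cdot 153^{2}}{\left(-4356 + 20778\right) \left(5201 - 4811\right)} = 27053 \left(- \frac{1}{4184}\right) \left(- \frac{1}{42222}\right) + \frac{3 \cdot 23409}{16422 \cdot 390} = \left(- \frac{27053}{4184}\right) \left(- \frac{1}{42222}\right) + \frac{70227}{6404580} = \frac{27053}{176656848} + 70227 \cdot \frac{1}{6404580} = \frac{27053}{176656848} + \frac{459}{41860} = \frac{20554482953}{1848713914320}$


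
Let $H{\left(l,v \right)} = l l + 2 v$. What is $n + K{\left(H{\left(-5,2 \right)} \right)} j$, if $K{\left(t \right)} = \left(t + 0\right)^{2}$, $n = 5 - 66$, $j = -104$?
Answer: $-87525$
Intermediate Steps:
$H{\left(l,v \right)} = l^{2} + 2 v$
$n = -61$
$K{\left(t \right)} = t^{2}$
$n + K{\left(H{\left(-5,2 \right)} \right)} j = -61 + \left(\left(-5\right)^{2} + 2 \cdot 2\right)^{2} \left(-104\right) = -61 + \left(25 + 4\right)^{2} \left(-104\right) = -61 + 29^{2} \left(-104\right) = -61 + 841 \left(-104\right) = -61 - 87464 = -87525$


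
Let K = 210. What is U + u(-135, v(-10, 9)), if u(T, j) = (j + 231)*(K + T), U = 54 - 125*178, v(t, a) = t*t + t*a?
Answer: -4121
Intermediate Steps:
v(t, a) = t² + a*t
U = -22196 (U = 54 - 22250 = -22196)
u(T, j) = (210 + T)*(231 + j) (u(T, j) = (j + 231)*(210 + T) = (231 + j)*(210 + T) = (210 + T)*(231 + j))
U + u(-135, v(-10, 9)) = -22196 + (48510 + 210*(-10*(9 - 10)) + 231*(-135) - (-1350)*(9 - 10)) = -22196 + (48510 + 210*(-10*(-1)) - 31185 - (-1350)*(-1)) = -22196 + (48510 + 210*10 - 31185 - 135*10) = -22196 + (48510 + 2100 - 31185 - 1350) = -22196 + 18075 = -4121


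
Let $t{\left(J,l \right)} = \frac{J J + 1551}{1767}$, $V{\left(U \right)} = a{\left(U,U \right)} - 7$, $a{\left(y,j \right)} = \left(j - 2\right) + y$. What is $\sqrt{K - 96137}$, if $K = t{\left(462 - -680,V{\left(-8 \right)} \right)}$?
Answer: $\frac{2 i \sqrt{74465074797}}{1767} \approx 308.87 i$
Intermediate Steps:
$a{\left(y,j \right)} = -2 + j + y$ ($a{\left(y,j \right)} = \left(-2 + j\right) + y = -2 + j + y$)
$V{\left(U \right)} = -9 + 2 U$ ($V{\left(U \right)} = \left(-2 + U + U\right) - 7 = \left(-2 + 2 U\right) - 7 = -9 + 2 U$)
$t{\left(J,l \right)} = \frac{517}{589} + \frac{J^{2}}{1767}$ ($t{\left(J,l \right)} = \left(J^{2} + 1551\right) \frac{1}{1767} = \left(1551 + J^{2}\right) \frac{1}{1767} = \frac{517}{589} + \frac{J^{2}}{1767}$)
$K = \frac{1305715}{1767}$ ($K = \frac{517}{589} + \frac{\left(462 - -680\right)^{2}}{1767} = \frac{517}{589} + \frac{\left(462 + 680\right)^{2}}{1767} = \frac{517}{589} + \frac{1142^{2}}{1767} = \frac{517}{589} + \frac{1}{1767} \cdot 1304164 = \frac{517}{589} + \frac{1304164}{1767} = \frac{1305715}{1767} \approx 738.94$)
$\sqrt{K - 96137} = \sqrt{\frac{1305715}{1767} - 96137} = \sqrt{- \frac{168568364}{1767}} = \frac{2 i \sqrt{74465074797}}{1767}$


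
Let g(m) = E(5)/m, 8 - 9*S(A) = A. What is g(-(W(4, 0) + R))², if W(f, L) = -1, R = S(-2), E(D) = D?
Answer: 2025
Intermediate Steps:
S(A) = 8/9 - A/9
R = 10/9 (R = 8/9 - ⅑*(-2) = 8/9 + 2/9 = 10/9 ≈ 1.1111)
g(m) = 5/m
g(-(W(4, 0) + R))² = (5/((-(-1 + 10/9))))² = (5/((-1*⅑)))² = (5/(-⅑))² = (5*(-9))² = (-45)² = 2025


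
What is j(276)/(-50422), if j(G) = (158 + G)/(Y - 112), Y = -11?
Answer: 217/3100953 ≈ 6.9979e-5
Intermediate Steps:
j(G) = -158/123 - G/123 (j(G) = (158 + G)/(-11 - 112) = (158 + G)/(-123) = (158 + G)*(-1/123) = -158/123 - G/123)
j(276)/(-50422) = (-158/123 - 1/123*276)/(-50422) = (-158/123 - 92/41)*(-1/50422) = -434/123*(-1/50422) = 217/3100953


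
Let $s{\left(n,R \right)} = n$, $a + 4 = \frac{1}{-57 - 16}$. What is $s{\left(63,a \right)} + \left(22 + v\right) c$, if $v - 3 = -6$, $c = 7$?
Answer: $196$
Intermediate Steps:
$v = -3$ ($v = 3 - 6 = -3$)
$a = - \frac{293}{73}$ ($a = -4 + \frac{1}{-57 - 16} = -4 + \frac{1}{-73} = -4 - \frac{1}{73} = - \frac{293}{73} \approx -4.0137$)
$s{\left(63,a \right)} + \left(22 + v\right) c = 63 + \left(22 - 3\right) 7 = 63 + 19 \cdot 7 = 63 + 133 = 196$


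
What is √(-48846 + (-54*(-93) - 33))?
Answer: 3*I*√4873 ≈ 209.42*I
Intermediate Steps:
√(-48846 + (-54*(-93) - 33)) = √(-48846 + (5022 - 33)) = √(-48846 + 4989) = √(-43857) = 3*I*√4873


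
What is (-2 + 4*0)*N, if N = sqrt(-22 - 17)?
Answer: -2*I*sqrt(39) ≈ -12.49*I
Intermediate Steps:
N = I*sqrt(39) (N = sqrt(-39) = I*sqrt(39) ≈ 6.245*I)
(-2 + 4*0)*N = (-2 + 4*0)*(I*sqrt(39)) = (-2 + 0)*(I*sqrt(39)) = -2*I*sqrt(39)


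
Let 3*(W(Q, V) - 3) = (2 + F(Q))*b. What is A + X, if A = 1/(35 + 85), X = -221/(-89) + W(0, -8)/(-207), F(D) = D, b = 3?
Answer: 1818221/736920 ≈ 2.4673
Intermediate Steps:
W(Q, V) = 5 + Q (W(Q, V) = 3 + ((2 + Q)*3)/3 = 3 + (6 + 3*Q)/3 = 3 + (2 + Q) = 5 + Q)
X = 45302/18423 (X = -221/(-89) + (5 + 0)/(-207) = -221*(-1/89) + 5*(-1/207) = 221/89 - 5/207 = 45302/18423 ≈ 2.4590)
A = 1/120 ≈ 0.0083333
A + X = 1/120 + 45302/18423 = 1818221/736920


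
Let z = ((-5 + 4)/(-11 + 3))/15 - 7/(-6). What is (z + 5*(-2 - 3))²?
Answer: 908209/1600 ≈ 567.63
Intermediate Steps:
z = 47/40 (z = -1/(-8)*(1/15) - 7*(-⅙) = -1*(-⅛)*(1/15) + 7/6 = (⅛)*(1/15) + 7/6 = 1/120 + 7/6 = 47/40 ≈ 1.1750)
(z + 5*(-2 - 3))² = (47/40 + 5*(-2 - 3))² = (47/40 + 5*(-5))² = (47/40 - 25)² = (-953/40)² = 908209/1600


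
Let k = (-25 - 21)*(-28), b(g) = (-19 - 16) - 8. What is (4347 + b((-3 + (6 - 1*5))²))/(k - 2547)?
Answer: -4304/1259 ≈ -3.4186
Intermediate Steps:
b(g) = -43 (b(g) = -35 - 8 = -43)
k = 1288 (k = -46*(-28) = 1288)
(4347 + b((-3 + (6 - 1*5))²))/(k - 2547) = (4347 - 43)/(1288 - 2547) = 4304/(-1259) = 4304*(-1/1259) = -4304/1259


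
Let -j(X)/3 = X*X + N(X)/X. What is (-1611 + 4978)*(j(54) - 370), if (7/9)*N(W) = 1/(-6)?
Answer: -368403191/12 ≈ -3.0700e+7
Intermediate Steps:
N(W) = -3/14 (N(W) = (9/7)/(-6) = (9/7)*(-⅙) = -3/14)
j(X) = -3*X² + 9/(14*X) (j(X) = -3*(X*X - 3/(14*X)) = -3*(X² - 3/(14*X)) = -3*X² + 9/(14*X))
(-1611 + 4978)*(j(54) - 370) = (-1611 + 4978)*((3/14)*(3 - 14*54³)/54 - 370) = 3367*((3/14)*(1/54)*(3 - 14*157464) - 370) = 3367*((3/14)*(1/54)*(3 - 2204496) - 370) = 3367*((3/14)*(1/54)*(-2204493) - 370) = 3367*(-734831/84 - 370) = 3367*(-765911/84) = -368403191/12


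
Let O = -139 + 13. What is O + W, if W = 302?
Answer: 176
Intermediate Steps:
O = -126
O + W = -126 + 302 = 176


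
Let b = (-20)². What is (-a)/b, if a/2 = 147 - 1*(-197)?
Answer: -43/25 ≈ -1.7200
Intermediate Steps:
a = 688 (a = 2*(147 - 1*(-197)) = 2*(147 + 197) = 2*344 = 688)
b = 400
(-a)/b = -1*688/400 = -688*1/400 = -43/25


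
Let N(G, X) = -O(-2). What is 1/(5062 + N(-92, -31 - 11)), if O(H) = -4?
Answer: 1/5066 ≈ 0.00019739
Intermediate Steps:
N(G, X) = 4 (N(G, X) = -1*(-4) = 4)
1/(5062 + N(-92, -31 - 11)) = 1/(5062 + 4) = 1/5066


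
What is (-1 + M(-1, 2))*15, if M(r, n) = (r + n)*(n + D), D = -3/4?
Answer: 15/4 ≈ 3.7500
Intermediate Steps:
D = -¾ (D = -3*¼ = -¾ ≈ -0.75000)
M(r, n) = (-¾ + n)*(n + r) (M(r, n) = (r + n)*(n - ¾) = (n + r)*(-¾ + n) = (-¾ + n)*(n + r))
(-1 + M(-1, 2))*15 = (-1 + (2² - ¾*2 - ¾*(-1) + 2*(-1)))*15 = (-1 + (4 - 3/2 + ¾ - 2))*15 = (-1 + 5/4)*15 = (¼)*15 = 15/4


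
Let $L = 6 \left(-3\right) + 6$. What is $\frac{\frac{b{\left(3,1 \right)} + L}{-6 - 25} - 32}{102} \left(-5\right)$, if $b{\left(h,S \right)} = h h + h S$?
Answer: $\frac{80}{51} \approx 1.5686$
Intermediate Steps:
$b{\left(h,S \right)} = h^{2} + S h$
$L = -12$ ($L = -18 + 6 = -12$)
$\frac{\frac{b{\left(3,1 \right)} + L}{-6 - 25} - 32}{102} \left(-5\right) = \frac{\frac{3 \left(1 + 3\right) - 12}{-6 - 25} - 32}{102} \left(-5\right) = \left(\frac{3 \cdot 4 - 12}{-31} - 32\right) \frac{1}{102} \left(-5\right) = \left(\left(12 - 12\right) \left(- \frac{1}{31}\right) - 32\right) \frac{1}{102} \left(-5\right) = \left(0 \left(- \frac{1}{31}\right) - 32\right) \frac{1}{102} \left(-5\right) = \left(0 - 32\right) \frac{1}{102} \left(-5\right) = \left(-32\right) \frac{1}{102} \left(-5\right) = \left(- \frac{16}{51}\right) \left(-5\right) = \frac{80}{51}$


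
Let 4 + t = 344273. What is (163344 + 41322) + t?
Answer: 548935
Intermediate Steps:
t = 344269 (t = -4 + 344273 = 344269)
(163344 + 41322) + t = (163344 + 41322) + 344269 = 204666 + 344269 = 548935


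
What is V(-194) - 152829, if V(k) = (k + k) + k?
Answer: -153411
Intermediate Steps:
V(k) = 3*k (V(k) = 2*k + k = 3*k)
V(-194) - 152829 = 3*(-194) - 152829 = -582 - 152829 = -153411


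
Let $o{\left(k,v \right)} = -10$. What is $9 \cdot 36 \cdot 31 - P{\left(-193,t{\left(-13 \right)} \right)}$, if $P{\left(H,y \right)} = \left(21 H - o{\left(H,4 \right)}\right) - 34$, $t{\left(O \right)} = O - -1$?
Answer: $14121$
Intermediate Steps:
$t{\left(O \right)} = 1 + O$ ($t{\left(O \right)} = O + 1 = 1 + O$)
$P{\left(H,y \right)} = -24 + 21 H$ ($P{\left(H,y \right)} = \left(21 H - -10\right) - 34 = \left(21 H + 10\right) - 34 = \left(10 + 21 H\right) - 34 = -24 + 21 H$)
$9 \cdot 36 \cdot 31 - P{\left(-193,t{\left(-13 \right)} \right)} = 9 \cdot 36 \cdot 31 - \left(-24 + 21 \left(-193\right)\right) = 324 \cdot 31 - \left(-24 - 4053\right) = 10044 - -4077 = 10044 + 4077 = 14121$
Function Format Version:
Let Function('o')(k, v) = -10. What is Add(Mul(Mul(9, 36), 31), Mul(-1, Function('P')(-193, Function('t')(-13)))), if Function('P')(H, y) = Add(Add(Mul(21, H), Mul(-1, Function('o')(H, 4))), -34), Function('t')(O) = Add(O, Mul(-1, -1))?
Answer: 14121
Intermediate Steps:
Function('t')(O) = Add(1, O) (Function('t')(O) = Add(O, 1) = Add(1, O))
Function('P')(H, y) = Add(-24, Mul(21, H)) (Function('P')(H, y) = Add(Add(Mul(21, H), Mul(-1, -10)), -34) = Add(Add(Mul(21, H), 10), -34) = Add(Add(10, Mul(21, H)), -34) = Add(-24, Mul(21, H)))
Add(Mul(Mul(9, 36), 31), Mul(-1, Function('P')(-193, Function('t')(-13)))) = Add(Mul(Mul(9, 36), 31), Mul(-1, Add(-24, Mul(21, -193)))) = Add(Mul(324, 31), Mul(-1, Add(-24, -4053))) = Add(10044, Mul(-1, -4077)) = Add(10044, 4077) = 14121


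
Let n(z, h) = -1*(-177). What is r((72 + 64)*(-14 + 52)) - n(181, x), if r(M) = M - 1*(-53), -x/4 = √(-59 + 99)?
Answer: 5044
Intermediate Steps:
x = -8*√10 (x = -4*√(-59 + 99) = -8*√10 ≈ -25.298)
r(M) = 53 + M (r(M) = M + 53 = 53 + M)
n(z, h) = 177
r((72 + 64)*(-14 + 52)) - n(181, x) = (53 + (72 + 64)*(-14 + 52)) - 1*177 = (53 + 136*38) - 177 = (53 + 5168) - 177 = 5221 - 177 = 5044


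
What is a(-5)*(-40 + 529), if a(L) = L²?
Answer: 12225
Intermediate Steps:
a(-5)*(-40 + 529) = (-5)²*(-40 + 529) = 25*489 = 12225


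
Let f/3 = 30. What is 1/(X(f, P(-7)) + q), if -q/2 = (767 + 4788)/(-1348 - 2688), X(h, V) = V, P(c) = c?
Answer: -2018/8571 ≈ -0.23545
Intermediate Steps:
f = 90 (f = 3*30 = 90)
q = 5555/2018 (q = -2*(767 + 4788)/(-1348 - 2688) = -11110/(-4036) = -11110*(-1)/4036 = -2*(-5555/4036) = 5555/2018 ≈ 2.7527)
1/(X(f, P(-7)) + q) = 1/(-7 + 5555/2018) = 1/(-8571/2018) = -2018/8571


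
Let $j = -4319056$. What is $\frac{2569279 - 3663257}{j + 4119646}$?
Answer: $\frac{546989}{99705} \approx 5.4861$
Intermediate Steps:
$\frac{2569279 - 3663257}{j + 4119646} = \frac{2569279 - 3663257}{-4319056 + 4119646} = - \frac{1093978}{-199410} = \left(-1093978\right) \left(- \frac{1}{199410}\right) = \frac{546989}{99705}$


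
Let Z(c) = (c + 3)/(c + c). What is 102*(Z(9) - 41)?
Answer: -4114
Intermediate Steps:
Z(c) = (3 + c)/(2*c) (Z(c) = (3 + c)/((2*c)) = (3 + c)*(1/(2*c)) = (3 + c)/(2*c))
102*(Z(9) - 41) = 102*((½)*(3 + 9)/9 - 41) = 102*((½)*(⅑)*12 - 41) = 102*(⅔ - 41) = 102*(-121/3) = -4114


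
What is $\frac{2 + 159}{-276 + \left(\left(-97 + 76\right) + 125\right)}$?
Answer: $- \frac{161}{172} \approx -0.93605$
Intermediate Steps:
$\frac{2 + 159}{-276 + \left(\left(-97 + 76\right) + 125\right)} = \frac{161}{-276 + \left(-21 + 125\right)} = \frac{161}{-276 + 104} = \frac{161}{-172} = 161 \left(- \frac{1}{172}\right) = - \frac{161}{172}$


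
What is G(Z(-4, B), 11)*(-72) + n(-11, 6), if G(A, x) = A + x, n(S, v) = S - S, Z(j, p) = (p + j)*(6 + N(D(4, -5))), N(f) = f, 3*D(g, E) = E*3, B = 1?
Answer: -576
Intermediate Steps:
D(g, E) = E (D(g, E) = (E*3)/3 = (3*E)/3 = E)
Z(j, p) = j + p (Z(j, p) = (p + j)*(6 - 5) = (j + p)*1 = j + p)
n(S, v) = 0
G(Z(-4, B), 11)*(-72) + n(-11, 6) = ((-4 + 1) + 11)*(-72) + 0 = (-3 + 11)*(-72) + 0 = 8*(-72) + 0 = -576 + 0 = -576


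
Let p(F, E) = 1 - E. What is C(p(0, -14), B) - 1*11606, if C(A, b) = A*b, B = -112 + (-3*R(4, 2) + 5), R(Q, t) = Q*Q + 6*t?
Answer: -14471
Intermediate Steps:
R(Q, t) = Q**2 + 6*t
B = -191 (B = -112 + (-3*(4**2 + 6*2) + 5) = -112 + (-3*(16 + 12) + 5) = -112 + (-3*28 + 5) = -112 + (-84 + 5) = -112 - 79 = -191)
C(p(0, -14), B) - 1*11606 = (1 - 1*(-14))*(-191) - 1*11606 = (1 + 14)*(-191) - 11606 = 15*(-191) - 11606 = -2865 - 11606 = -14471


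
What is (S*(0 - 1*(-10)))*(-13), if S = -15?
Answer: 1950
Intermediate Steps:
(S*(0 - 1*(-10)))*(-13) = -15*(0 - 1*(-10))*(-13) = -15*(0 + 10)*(-13) = -15*10*(-13) = -150*(-13) = 1950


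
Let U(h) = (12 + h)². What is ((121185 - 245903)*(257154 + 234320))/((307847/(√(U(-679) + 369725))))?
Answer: -61295654332*√814614/307847 ≈ -1.7971e+8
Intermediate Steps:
((121185 - 245903)*(257154 + 234320))/((307847/(√(U(-679) + 369725)))) = ((121185 - 245903)*(257154 + 234320))/((307847/(√((12 - 679)² + 369725)))) = (-124718*491474)/((307847/(√((-667)² + 369725)))) = -61295654332*√(444889 + 369725)/307847 = -61295654332*√814614/307847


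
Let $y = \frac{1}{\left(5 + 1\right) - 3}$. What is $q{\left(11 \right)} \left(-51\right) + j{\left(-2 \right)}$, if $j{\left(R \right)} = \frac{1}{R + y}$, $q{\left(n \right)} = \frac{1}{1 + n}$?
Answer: $- \frac{97}{20} \approx -4.85$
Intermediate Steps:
$y = \frac{1}{3}$ ($y = \frac{1}{6 - 3} = \frac{1}{3} \approx 0.33333$)
$j{\left(R \right)} = \frac{1}{\frac{1}{3} + R}$ ($j{\left(R \right)} = \frac{1}{R + \frac{1}{3}} = \frac{1}{\frac{1}{3} + R}$)
$q{\left(11 \right)} \left(-51\right) + j{\left(-2 \right)} = \frac{1}{1 + 11} \left(-51\right) + \frac{3}{1 + 3 \left(-2\right)} = \frac{1}{12} \left(-51\right) + \frac{3}{1 - 6} = \frac{1}{12} \left(-51\right) + \frac{3}{-5} = - \frac{17}{4} + 3 \left(- \frac{1}{5}\right) = - \frac{17}{4} - \frac{3}{5} = - \frac{97}{20}$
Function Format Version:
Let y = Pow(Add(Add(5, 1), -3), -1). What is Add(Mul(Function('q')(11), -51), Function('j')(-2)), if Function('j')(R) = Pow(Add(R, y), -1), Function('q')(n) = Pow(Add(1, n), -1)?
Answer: Rational(-97, 20) ≈ -4.8500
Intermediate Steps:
y = Rational(1, 3) (y = Pow(Add(6, -3), -1) = Pow(3, -1) = Rational(1, 3) ≈ 0.33333)
Function('j')(R) = Pow(Add(Rational(1, 3), R), -1) (Function('j')(R) = Pow(Add(R, Rational(1, 3)), -1) = Pow(Add(Rational(1, 3), R), -1))
Add(Mul(Function('q')(11), -51), Function('j')(-2)) = Add(Mul(Pow(Add(1, 11), -1), -51), Mul(3, Pow(Add(1, Mul(3, -2)), -1))) = Add(Mul(Pow(12, -1), -51), Mul(3, Pow(Add(1, -6), -1))) = Add(Mul(Rational(1, 12), -51), Mul(3, Pow(-5, -1))) = Add(Rational(-17, 4), Mul(3, Rational(-1, 5))) = Add(Rational(-17, 4), Rational(-3, 5)) = Rational(-97, 20)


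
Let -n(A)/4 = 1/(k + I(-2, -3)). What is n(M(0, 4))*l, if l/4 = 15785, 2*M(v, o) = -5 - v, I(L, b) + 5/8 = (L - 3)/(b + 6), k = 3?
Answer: -6061440/17 ≈ -3.5656e+5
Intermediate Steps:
I(L, b) = -5/8 + (-3 + L)/(6 + b) (I(L, b) = -5/8 + (L - 3)/(b + 6) = -5/8 + (-3 + L)/(6 + b))
M(v, o) = -5/2 - v/2 (M(v, o) = (-5 - v)/2 = -5/2 - v/2)
n(A) = -96/17 (n(A) = -4/(3 + (-54 - 5*(-3) + 8*(-2))/(8*(6 - 3))) = -4/(3 + (⅛)*(-54 + 15 - 16)/3) = -4/(3 + (⅛)*(⅓)*(-55)) = -4/(3 - 55/24) = -4/17/24 = -4*24/17 = -96/17)
l = 63140 (l = 4*15785 = 63140)
n(M(0, 4))*l = -96/17*63140 = -6061440/17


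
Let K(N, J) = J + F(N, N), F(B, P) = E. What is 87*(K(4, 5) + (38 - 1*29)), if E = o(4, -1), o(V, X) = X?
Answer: 1131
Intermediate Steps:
E = -1
F(B, P) = -1
K(N, J) = -1 + J (K(N, J) = J - 1 = -1 + J)
87*(K(4, 5) + (38 - 1*29)) = 87*((-1 + 5) + (38 - 1*29)) = 87*(4 + (38 - 29)) = 87*(4 + 9) = 87*13 = 1131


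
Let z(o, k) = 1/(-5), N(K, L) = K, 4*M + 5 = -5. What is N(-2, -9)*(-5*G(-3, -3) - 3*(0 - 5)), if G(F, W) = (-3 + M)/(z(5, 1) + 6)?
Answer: -1145/29 ≈ -39.483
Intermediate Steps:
M = -5/2 (M = -5/4 + (¼)*(-5) = -5/4 - 5/4 = -5/2 ≈ -2.5000)
z(o, k) = -⅕
G(F, W) = -55/58 (G(F, W) = (-3 - 5/2)/(-⅕ + 6) = -11/(2*29/5) = -11/2*5/29 = -55/58)
N(-2, -9)*(-5*G(-3, -3) - 3*(0 - 5)) = -2*(-5*(-55/58) - 3*(0 - 5)) = -2*(275/58 - 3*(-5)) = -2*(275/58 + 15) = -2*1145/58 = -1145/29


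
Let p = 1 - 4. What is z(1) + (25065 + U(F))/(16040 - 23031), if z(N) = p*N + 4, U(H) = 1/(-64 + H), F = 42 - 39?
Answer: -1102513/426451 ≈ -2.5853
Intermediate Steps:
p = -3
F = 3
z(N) = 4 - 3*N (z(N) = -3*N + 4 = 4 - 3*N)
z(1) + (25065 + U(F))/(16040 - 23031) = (4 - 3*1) + (25065 + 1/(-64 + 3))/(16040 - 23031) = (4 - 3) + (25065 + 1/(-61))/(-6991) = 1 + (25065 - 1/61)*(-1/6991) = 1 + (1528964/61)*(-1/6991) = 1 - 1528964/426451 = -1102513/426451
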